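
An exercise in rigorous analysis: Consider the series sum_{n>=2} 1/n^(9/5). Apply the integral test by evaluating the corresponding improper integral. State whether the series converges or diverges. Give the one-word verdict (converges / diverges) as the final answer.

Let f(x) = x^(-9/5). Then f is positive, continuous, and decreasing on [2, infinity), so the integral test applies.
Compute the improper integral int_{2}^infinity f(x) dx:
  antiderivative F(x) = -5/(4*x^(4/5)).
  As x -> infinity, F(x) -> 0 (since p = 9/5 > 1).
  So int = F(infinity) - F(2) = 0 - (-5*2^(1/5)/8) = 5*2^(1/5)/8.
  Finite, so by the integral test, the series converges.

converges


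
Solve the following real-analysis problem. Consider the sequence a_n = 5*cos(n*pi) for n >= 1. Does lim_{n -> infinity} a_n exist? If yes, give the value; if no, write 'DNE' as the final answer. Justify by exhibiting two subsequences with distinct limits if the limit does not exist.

Examine the behaviour of a_n along subsequences.
cos(n*pi) = (-1)^n, so a_n = 5*(-1)^n. a_{2k} = 5 -> 5. a_{2k+1} = -5 -> -5.
Since these two subsequential limits are 5 and -5, distinct, the full sequence cannot converge (a convergent sequence has all subsequences tending to the same limit). So lim a_n does not exist.

DNE


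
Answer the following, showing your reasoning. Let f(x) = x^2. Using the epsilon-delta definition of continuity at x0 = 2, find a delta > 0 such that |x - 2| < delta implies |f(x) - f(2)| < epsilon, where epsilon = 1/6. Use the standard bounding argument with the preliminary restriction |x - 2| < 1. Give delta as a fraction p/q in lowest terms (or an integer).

Factor: |x^2 - (2)^2| = |x - 2| * |x + 2|.
Impose |x - 2| < 1 first. Then |x + 2| = |(x - 2) + 2*(2)| <= |x - 2| + 2*|2| < 1 + 4 = 5.
So |x^2 - (2)^2| < delta * 5.
We need delta * 5 <= 1/6, i.e. delta <= 1/6/5 = 1/30.
Since 1/30 < 1, this is tighter than 1; take delta = 1/30.
So delta = 1/30 works.

1/30


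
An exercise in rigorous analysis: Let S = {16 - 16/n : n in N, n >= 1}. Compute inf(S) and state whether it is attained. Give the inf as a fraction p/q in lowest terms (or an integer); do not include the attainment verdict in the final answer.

Analysis:
- Values: 0, 8, 32/3, 12, ... strictly increasing.
- Minimum is 0 (n=1); inf = 0 (attained).
- 16 - 16/n -> 16 from below; sup = 16, not attained.
Conclusion: inf(S) = 0, attained in S.

0


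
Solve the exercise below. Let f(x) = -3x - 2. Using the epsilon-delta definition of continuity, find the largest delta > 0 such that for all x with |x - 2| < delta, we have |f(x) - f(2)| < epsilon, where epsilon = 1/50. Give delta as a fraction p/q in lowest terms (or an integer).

We compute f(2) = -3*(2) - 2 = -8.
|f(x) - f(2)| = |-3x - 2 - (-8)| = |-3(x - 2)| = 3|x - 2|.
We need 3|x - 2| < 1/50, i.e. |x - 2| < 1/50 / 3 = 1/150.
So any delta <= 1/150 works. Conversely, if delta > 1/150, then x = 2 + 1/150 satisfies |x - 2| = 1/150 < delta but |f(x) - f(2)| = 3 * 1/150 = 1/50, which is not < 1/50; so no larger delta works.
Hence the largest such delta is 1/150.

1/150


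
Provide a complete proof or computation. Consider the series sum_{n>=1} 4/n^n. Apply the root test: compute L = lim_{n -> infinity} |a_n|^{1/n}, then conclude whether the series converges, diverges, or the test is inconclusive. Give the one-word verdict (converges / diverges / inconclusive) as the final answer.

Let a_n denote the general term. Form |a_n|^(1/n) and simplify:
|a_n|^(1/n) = 2^(2/n)/n
Take the limit as n -> infinity: L = 0.
Since L = 0 < 1, the root test implies convergence.

converges


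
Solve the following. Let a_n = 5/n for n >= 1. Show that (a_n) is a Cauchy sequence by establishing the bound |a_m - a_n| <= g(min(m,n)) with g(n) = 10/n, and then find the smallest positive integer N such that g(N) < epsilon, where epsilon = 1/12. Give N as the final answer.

For any m, n >= 1, by the triangle inequality:
|a_m - a_n| = |5/m - 5/n| <= 5*1/m + 5*1/n <= 10/min(m,n).
So g(n) = 10/n bounds the Cauchy difference. Since g(n) -> 0, (a_n) is Cauchy.
Now solve g(N) < 1/12: 10/N < 1/12 <=> N > 10 / (1/12) = 120.
The smallest integer strictly greater than 120 is N = 121.
Check: g(121) = 10/121 = 10/121 < 1/12; g(120) = 1/12 >= 1/12. So N = 121.

121


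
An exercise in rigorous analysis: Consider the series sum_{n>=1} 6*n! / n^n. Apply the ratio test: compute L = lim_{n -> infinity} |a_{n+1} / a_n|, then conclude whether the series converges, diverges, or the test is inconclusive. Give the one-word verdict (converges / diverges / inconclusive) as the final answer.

Let a_n denote the general term. Form the ratio a_{n+1}/a_n and simplify:
a_{n+1}/a_n = (n/(n + 1))^n
Take the limit as n -> infinity: L = exp(-1).
Since L = exp(-1) < 1, the ratio test implies the series converges.

converges


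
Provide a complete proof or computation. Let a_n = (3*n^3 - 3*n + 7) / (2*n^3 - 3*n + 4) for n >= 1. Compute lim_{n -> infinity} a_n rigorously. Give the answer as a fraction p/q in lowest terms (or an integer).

Divide numerator and denominator by n^3, the highest power:
numerator / n^3 = 3 - 3/n^2 + 7/n^3
denominator / n^3 = 2 - 3/n^2 + 4/n^3
As n -> infinity, all terms of the form c/n^k (k >= 1) tend to 0.
So numerator / n^3 -> 3 and denominator / n^3 -> 2.
Therefore lim a_n = 3/2.

3/2


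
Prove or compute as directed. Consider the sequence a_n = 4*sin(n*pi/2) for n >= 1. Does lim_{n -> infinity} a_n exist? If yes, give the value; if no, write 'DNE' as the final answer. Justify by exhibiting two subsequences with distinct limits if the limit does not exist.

Examine the behaviour of a_n along subsequences.
a_{4k+1} = 4*sin(pi/2 + 2k*pi) = 4 -> 4. a_{4k+3} = 4*sin(3pi/2 + 2k*pi) = -4 -> -4.
Since these two subsequential limits are 4 and -4, distinct, the full sequence cannot converge (a convergent sequence has all subsequences tending to the same limit). So lim a_n does not exist.

DNE


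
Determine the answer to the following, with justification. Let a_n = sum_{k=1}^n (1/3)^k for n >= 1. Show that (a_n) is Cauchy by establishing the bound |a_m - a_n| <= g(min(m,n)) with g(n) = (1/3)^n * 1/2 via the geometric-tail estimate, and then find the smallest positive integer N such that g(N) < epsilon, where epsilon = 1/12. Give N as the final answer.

For m > n >= 1: |a_m - a_n| = sum_{k=n+1}^m (1/3)^k < sum_{k=n+1}^infinity (1/3)^k = (1/3)^(n+1) / (1 - 1/3) = (1/3)^n * (1/3) * (3/2) = (1/3)^n * 1/2.
So g(n) = (1/3)^n / 2. Since g(n) -> 0, (a_n) is Cauchy.
Now solve g(N) < 1/12: (1/3)^N / 2 < 1/12 <=> 3^N > 1 / (2 * 1/12) = 6.
Check powers of 3: 3^1 = 3 <= 6, 3^2 = 9 > 6.
So the smallest such N is 2. Check: g(2) = 1/(2 * 9) = 1/18 < 1/12.

2


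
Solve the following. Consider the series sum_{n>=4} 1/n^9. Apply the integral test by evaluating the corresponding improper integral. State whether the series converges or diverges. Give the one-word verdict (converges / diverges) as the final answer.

Let f(x) = x^(-9). Then f is positive, continuous, and decreasing on [4, infinity), so the integral test applies.
Compute the improper integral int_{4}^infinity f(x) dx:
  antiderivative F(x) = -1/(8*x^8).
  As x -> infinity, F(x) -> 0 (since p = 9 > 1).
  So int = F(infinity) - F(4) = 0 - (-1/524288) = 1/524288.
  Finite, so by the integral test, the series converges.

converges


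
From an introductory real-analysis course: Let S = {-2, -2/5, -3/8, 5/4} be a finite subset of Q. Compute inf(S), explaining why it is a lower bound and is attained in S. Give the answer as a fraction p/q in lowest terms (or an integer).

S is finite, so inf(S) = min(S).
Sorted increasing:
-2, -2/5, -3/8, 5/4
The extremum is -2.
For every x in S, x >= -2. And -2 is in S, so it is attained.
Therefore inf(S) = -2.

-2


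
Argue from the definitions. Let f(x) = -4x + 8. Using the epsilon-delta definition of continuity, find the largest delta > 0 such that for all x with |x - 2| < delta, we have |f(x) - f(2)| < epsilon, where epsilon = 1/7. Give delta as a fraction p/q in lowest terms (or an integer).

We compute f(2) = -4*(2) + 8 = 0.
|f(x) - f(2)| = |-4x + 8 - (0)| = |-4(x - 2)| = 4|x - 2|.
We need 4|x - 2| < 1/7, i.e. |x - 2| < 1/7 / 4 = 1/28.
So any delta <= 1/28 works. Conversely, if delta > 1/28, then x = 2 + 1/28 satisfies |x - 2| = 1/28 < delta but |f(x) - f(2)| = 4 * 1/28 = 1/7, which is not < 1/7; so no larger delta works.
Hence the largest such delta is 1/28.

1/28


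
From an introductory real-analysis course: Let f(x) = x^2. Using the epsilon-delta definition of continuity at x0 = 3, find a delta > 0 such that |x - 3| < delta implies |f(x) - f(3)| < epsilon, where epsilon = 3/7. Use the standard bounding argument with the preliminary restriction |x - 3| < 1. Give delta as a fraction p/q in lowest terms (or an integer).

Factor: |x^2 - (3)^2| = |x - 3| * |x + 3|.
Impose |x - 3| < 1 first. Then |x + 3| = |(x - 3) + 2*(3)| <= |x - 3| + 2*|3| < 1 + 6 = 7.
So |x^2 - (3)^2| < delta * 7.
We need delta * 7 <= 3/7, i.e. delta <= 3/7/7 = 3/49.
Since 3/49 < 1, this is tighter than 1; take delta = 3/49.
So delta = 3/49 works.

3/49


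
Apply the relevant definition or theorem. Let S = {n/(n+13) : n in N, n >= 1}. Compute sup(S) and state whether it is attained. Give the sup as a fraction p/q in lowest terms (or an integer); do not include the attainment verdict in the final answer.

Analysis:
- Values: 1/14, 2/15, 3/16, 4/17, ... strictly increasing.
- Minimum is 1/14 (n=1); inf = 1/14 (attained).
- n/(n+13) = 1 - 13/(n+13) -> 1 from below as n -> infinity, and never equals 1.
- So sup = 1 (not attained).
Conclusion: sup(S) = 1, not attained in S.

1


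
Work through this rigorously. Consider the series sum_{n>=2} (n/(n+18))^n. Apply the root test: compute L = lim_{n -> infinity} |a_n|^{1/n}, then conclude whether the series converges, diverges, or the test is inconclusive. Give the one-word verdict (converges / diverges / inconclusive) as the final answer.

Let a_n denote the general term. Form |a_n|^(1/n) and simplify:
|a_n|^(1/n) = n/(n + 18)
Take the limit as n -> infinity: L = 1.
Since L = 1, the root test is inconclusive. (In fact a_n = (n/(n+18))^n -> e^(-18) != 0, so the nth-term test shows divergence; but the root test itself gives no conclusion.)

inconclusive


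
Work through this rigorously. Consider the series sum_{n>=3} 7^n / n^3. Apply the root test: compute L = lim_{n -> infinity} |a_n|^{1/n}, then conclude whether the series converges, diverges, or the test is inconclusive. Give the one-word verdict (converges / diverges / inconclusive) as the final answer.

Let a_n denote the general term. Form |a_n|^(1/n) and simplify:
|a_n|^(1/n) = 7/n^(3/n)
Take the limit as n -> infinity: L = 7.
Since L = 7 > 1, the root test implies divergence.

diverges


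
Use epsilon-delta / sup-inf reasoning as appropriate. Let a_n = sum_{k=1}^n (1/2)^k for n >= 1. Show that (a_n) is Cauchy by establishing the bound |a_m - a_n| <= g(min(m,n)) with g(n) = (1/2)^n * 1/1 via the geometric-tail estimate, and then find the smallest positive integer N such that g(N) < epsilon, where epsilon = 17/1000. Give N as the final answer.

For m > n >= 1: |a_m - a_n| = sum_{k=n+1}^m (1/2)^k < sum_{k=n+1}^infinity (1/2)^k = (1/2)^(n+1) / (1 - 1/2) = (1/2)^n * (1/2) * (2/1) = (1/2)^n * 1/1.
So g(n) = (1/2)^n / 1. Since g(n) -> 0, (a_n) is Cauchy.
Now solve g(N) < 17/1000: (1/2)^N / 1 < 17/1000 <=> 2^N > 1 / (1 * 17/1000) = 1000/17.
Check powers of 2: 2^5 = 32 <= 1000/17, 2^6 = 64 > 1000/17.
So the smallest such N is 6. Check: g(6) = 1/(1 * 64) = 1/64 < 17/1000.

6


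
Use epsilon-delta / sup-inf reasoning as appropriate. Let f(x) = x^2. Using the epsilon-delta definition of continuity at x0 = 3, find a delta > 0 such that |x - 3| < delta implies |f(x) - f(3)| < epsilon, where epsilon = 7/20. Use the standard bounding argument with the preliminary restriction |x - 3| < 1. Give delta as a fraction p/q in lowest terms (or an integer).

Factor: |x^2 - (3)^2| = |x - 3| * |x + 3|.
Impose |x - 3| < 1 first. Then |x + 3| = |(x - 3) + 2*(3)| <= |x - 3| + 2*|3| < 1 + 6 = 7.
So |x^2 - (3)^2| < delta * 7.
We need delta * 7 <= 7/20, i.e. delta <= 7/20/7 = 1/20.
Since 1/20 < 1, this is tighter than 1; take delta = 1/20.
So delta = 1/20 works.

1/20


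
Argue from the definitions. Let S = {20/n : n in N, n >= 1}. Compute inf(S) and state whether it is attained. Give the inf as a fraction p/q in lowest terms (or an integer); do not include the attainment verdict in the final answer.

Analysis:
- Values: 20, 10, 20/3, 5, ... strictly decreasing.
- The maximum is 20 (n=1); sup = 20 (attained).
- The set is bounded below by 0; 20/n -> 0 so 0 is the greatest lower bound.
- 0 is not in the set, so inf = 0 is not attained.
Conclusion: inf(S) = 0, not attained in S.

0


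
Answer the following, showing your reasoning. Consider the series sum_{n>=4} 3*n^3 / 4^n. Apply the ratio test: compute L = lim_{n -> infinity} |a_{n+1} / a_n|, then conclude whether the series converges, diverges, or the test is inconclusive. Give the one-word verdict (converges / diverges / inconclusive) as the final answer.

Let a_n denote the general term. Form the ratio a_{n+1}/a_n and simplify:
a_{n+1}/a_n = (n + 1)^3/(4*n^3)
Take the limit as n -> infinity: L = 1/4.
Since L = 1/4 < 1, the ratio test implies the series converges.

converges


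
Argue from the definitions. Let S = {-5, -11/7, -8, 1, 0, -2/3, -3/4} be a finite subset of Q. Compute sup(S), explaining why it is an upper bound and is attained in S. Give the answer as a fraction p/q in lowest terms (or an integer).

S is finite, so sup(S) = max(S).
Sorted decreasing:
1, 0, -2/3, -3/4, -11/7, -5, -8
The extremum is 1.
For every x in S, x <= 1. And 1 is in S, so it is attained.
Therefore sup(S) = 1.

1


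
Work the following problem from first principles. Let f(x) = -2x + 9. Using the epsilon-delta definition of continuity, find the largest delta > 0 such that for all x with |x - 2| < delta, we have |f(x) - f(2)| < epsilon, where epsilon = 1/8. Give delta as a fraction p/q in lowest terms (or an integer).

We compute f(2) = -2*(2) + 9 = 5.
|f(x) - f(2)| = |-2x + 9 - (5)| = |-2(x - 2)| = 2|x - 2|.
We need 2|x - 2| < 1/8, i.e. |x - 2| < 1/8 / 2 = 1/16.
So any delta <= 1/16 works. Conversely, if delta > 1/16, then x = 2 + 1/16 satisfies |x - 2| = 1/16 < delta but |f(x) - f(2)| = 2 * 1/16 = 1/8, which is not < 1/8; so no larger delta works.
Hence the largest such delta is 1/16.

1/16


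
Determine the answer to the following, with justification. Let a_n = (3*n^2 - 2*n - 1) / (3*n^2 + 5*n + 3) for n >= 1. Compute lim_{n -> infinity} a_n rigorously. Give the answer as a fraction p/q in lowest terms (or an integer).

Divide numerator and denominator by n^2, the highest power:
numerator / n^2 = 3 - 2/n - 1/n^2
denominator / n^2 = 3 + 5/n + 3/n^2
As n -> infinity, all terms of the form c/n^k (k >= 1) tend to 0.
So numerator / n^2 -> 3 and denominator / n^2 -> 3.
Therefore lim a_n = 1.

1


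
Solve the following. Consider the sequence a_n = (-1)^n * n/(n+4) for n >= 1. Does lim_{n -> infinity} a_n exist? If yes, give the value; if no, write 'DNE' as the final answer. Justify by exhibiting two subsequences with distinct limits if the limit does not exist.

Examine the behaviour of a_n along subsequences.
a_{2k} = 2k/(2k+4) -> 1. a_{2k+1} = -(2k+1)/(2k+5) -> -1.
Since these two subsequential limits are 1 and -1, distinct, the full sequence cannot converge (a convergent sequence has all subsequences tending to the same limit). So lim a_n does not exist.

DNE


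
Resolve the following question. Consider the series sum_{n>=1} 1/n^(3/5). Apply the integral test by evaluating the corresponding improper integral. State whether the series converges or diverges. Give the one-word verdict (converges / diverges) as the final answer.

Let f(x) = x^(-3/5). Then f is positive, continuous, and decreasing on [1, infinity), so the integral test applies.
Compute the improper integral int_{1}^infinity f(x) dx:
  antiderivative F(x) = 5*x^(2/5)/2.
  As x -> infinity, F(x) -> infinity (since p = 3/5 < 1).
  So the integral diverges. By the integral test, the series diverges.

diverges


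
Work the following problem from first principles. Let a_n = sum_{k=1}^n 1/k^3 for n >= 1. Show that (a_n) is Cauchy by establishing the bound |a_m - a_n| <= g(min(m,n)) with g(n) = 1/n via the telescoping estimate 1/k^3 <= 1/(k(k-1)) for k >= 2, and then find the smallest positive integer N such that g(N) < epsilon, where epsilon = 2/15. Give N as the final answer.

For m > n >= 1: |a_m - a_n| = sum_{k=n+1}^m 1/k^3.
Use 1/k^3 <= 1/(k(k-1)) = 1/(k-1) - 1/k for k >= 2 (which holds since k^3 >= k^2 >= k(k-1) for k >= 2):
sum_{k=n+1}^m 1/k^3 <= sum_{k=n+1}^m (1/(k-1) - 1/k) = 1/n - 1/m <= 1/n.
By symmetry the same bound holds with n,m swapped, so |a_m - a_n| <= 1/min(m,n) = g(min(m,n)). Since g(n) -> 0, (a_n) is Cauchy.
Now solve g(N) < 2/15: 1/N < 2/15 <=> N > 1/(2/15) = 15/2.
The smallest integer strictly greater than 15/2 is N = 8.
Check: g(8) = 1/8 < 2/15; g(7) = 1/7 >= 2/15. So N = 8.

8


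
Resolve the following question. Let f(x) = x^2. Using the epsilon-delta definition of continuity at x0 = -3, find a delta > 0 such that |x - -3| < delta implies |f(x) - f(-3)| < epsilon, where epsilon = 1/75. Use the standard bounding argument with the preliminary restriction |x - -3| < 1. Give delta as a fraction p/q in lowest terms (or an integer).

Factor: |x^2 - (-3)^2| = |x - -3| * |x + -3|.
Impose |x - -3| < 1 first. Then |x + -3| = |(x - -3) + 2*(-3)| <= |x - -3| + 2*|-3| < 1 + 6 = 7.
So |x^2 - (-3)^2| < delta * 7.
We need delta * 7 <= 1/75, i.e. delta <= 1/75/7 = 1/525.
Since 1/525 < 1, this is tighter than 1; take delta = 1/525.
So delta = 1/525 works.

1/525


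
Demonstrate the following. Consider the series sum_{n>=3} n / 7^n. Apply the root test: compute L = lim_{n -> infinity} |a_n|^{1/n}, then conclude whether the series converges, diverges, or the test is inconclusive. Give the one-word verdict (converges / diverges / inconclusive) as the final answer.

Let a_n denote the general term. Form |a_n|^(1/n) and simplify:
|a_n|^(1/n) = n^(1/n)/7
Take the limit as n -> infinity: L = 1/7.
Since L = 1/7 < 1, the root test implies convergence.

converges


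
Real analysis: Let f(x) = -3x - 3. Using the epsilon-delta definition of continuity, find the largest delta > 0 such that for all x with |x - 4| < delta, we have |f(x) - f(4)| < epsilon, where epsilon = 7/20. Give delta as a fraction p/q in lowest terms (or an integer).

We compute f(4) = -3*(4) - 3 = -15.
|f(x) - f(4)| = |-3x - 3 - (-15)| = |-3(x - 4)| = 3|x - 4|.
We need 3|x - 4| < 7/20, i.e. |x - 4| < 7/20 / 3 = 7/60.
So any delta <= 7/60 works. Conversely, if delta > 7/60, then x = 4 + 7/60 satisfies |x - 4| = 7/60 < delta but |f(x) - f(4)| = 3 * 7/60 = 7/20, which is not < 7/20; so no larger delta works.
Hence the largest such delta is 7/60.

7/60


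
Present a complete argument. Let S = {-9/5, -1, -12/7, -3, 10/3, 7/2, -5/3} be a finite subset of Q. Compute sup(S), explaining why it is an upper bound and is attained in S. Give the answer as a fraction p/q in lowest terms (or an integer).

S is finite, so sup(S) = max(S).
Sorted decreasing:
7/2, 10/3, -1, -5/3, -12/7, -9/5, -3
The extremum is 7/2.
For every x in S, x <= 7/2. And 7/2 is in S, so it is attained.
Therefore sup(S) = 7/2.

7/2


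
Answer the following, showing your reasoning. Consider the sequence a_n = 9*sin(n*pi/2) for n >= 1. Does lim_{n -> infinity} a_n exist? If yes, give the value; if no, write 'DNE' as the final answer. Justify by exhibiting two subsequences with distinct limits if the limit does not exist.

Examine the behaviour of a_n along subsequences.
a_{4k+1} = 9*sin(pi/2 + 2k*pi) = 9 -> 9. a_{4k+3} = 9*sin(3pi/2 + 2k*pi) = -9 -> -9.
Since these two subsequential limits are 9 and -9, distinct, the full sequence cannot converge (a convergent sequence has all subsequences tending to the same limit). So lim a_n does not exist.

DNE


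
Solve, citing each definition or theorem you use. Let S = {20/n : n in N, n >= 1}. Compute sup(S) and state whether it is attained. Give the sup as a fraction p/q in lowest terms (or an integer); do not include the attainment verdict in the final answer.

Analysis:
- Values: 20, 10, 20/3, 5, ... strictly decreasing.
- The maximum is 20 (n=1); sup = 20 (attained).
- The set is bounded below by 0; 20/n -> 0 so 0 is the greatest lower bound.
- 0 is not in the set, so inf = 0 is not attained.
Conclusion: sup(S) = 20, attained in S.

20


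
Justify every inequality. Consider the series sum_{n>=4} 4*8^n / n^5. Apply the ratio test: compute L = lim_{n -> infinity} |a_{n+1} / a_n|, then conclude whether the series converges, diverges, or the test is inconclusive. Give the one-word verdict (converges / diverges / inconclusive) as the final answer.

Let a_n denote the general term. Form the ratio a_{n+1}/a_n and simplify:
a_{n+1}/a_n = 8*n^5/(n + 1)^5
Take the limit as n -> infinity: L = 8.
Since L = 8 > 1 (or L = infinity), the ratio test implies the series diverges.

diverges


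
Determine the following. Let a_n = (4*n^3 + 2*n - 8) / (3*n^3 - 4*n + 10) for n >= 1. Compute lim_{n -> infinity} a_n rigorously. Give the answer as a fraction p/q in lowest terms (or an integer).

Divide numerator and denominator by n^3, the highest power:
numerator / n^3 = 4 + 2/n^2 - 8/n^3
denominator / n^3 = 3 - 4/n^2 + 10/n^3
As n -> infinity, all terms of the form c/n^k (k >= 1) tend to 0.
So numerator / n^3 -> 4 and denominator / n^3 -> 3.
Therefore lim a_n = 4/3.

4/3


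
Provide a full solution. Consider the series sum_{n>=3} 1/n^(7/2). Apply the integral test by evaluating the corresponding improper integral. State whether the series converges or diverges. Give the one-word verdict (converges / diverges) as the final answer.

Let f(x) = x^(-7/2). Then f is positive, continuous, and decreasing on [3, infinity), so the integral test applies.
Compute the improper integral int_{3}^infinity f(x) dx:
  antiderivative F(x) = -2/(5*x^(5/2)).
  As x -> infinity, F(x) -> 0 (since p = 7/2 > 1).
  So int = F(infinity) - F(3) = 0 - (-2*sqrt(3)/135) = 2*sqrt(3)/135.
  Finite, so by the integral test, the series converges.

converges


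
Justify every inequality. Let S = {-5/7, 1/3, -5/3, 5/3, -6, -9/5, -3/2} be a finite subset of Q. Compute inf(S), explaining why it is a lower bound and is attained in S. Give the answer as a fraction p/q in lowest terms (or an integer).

S is finite, so inf(S) = min(S).
Sorted increasing:
-6, -9/5, -5/3, -3/2, -5/7, 1/3, 5/3
The extremum is -6.
For every x in S, x >= -6. And -6 is in S, so it is attained.
Therefore inf(S) = -6.

-6


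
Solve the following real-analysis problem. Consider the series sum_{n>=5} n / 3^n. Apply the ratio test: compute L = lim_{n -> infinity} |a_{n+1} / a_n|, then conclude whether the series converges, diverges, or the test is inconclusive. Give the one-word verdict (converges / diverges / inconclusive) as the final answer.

Let a_n denote the general term. Form the ratio a_{n+1}/a_n and simplify:
a_{n+1}/a_n = (n + 1)/(3*n)
Take the limit as n -> infinity: L = 1/3.
Since L = 1/3 < 1, the ratio test implies the series converges.

converges


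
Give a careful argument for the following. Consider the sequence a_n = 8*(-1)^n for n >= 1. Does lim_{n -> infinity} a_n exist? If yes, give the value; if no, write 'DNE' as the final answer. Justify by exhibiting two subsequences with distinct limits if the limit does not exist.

Examine the behaviour of a_n along subsequences.
Even-n subsequence a_{2k} = 8 -> 8. Odd-n subsequence a_{2k+1} = -8 -> -8.
Since these two subsequential limits are 8 and -8, distinct, the full sequence cannot converge (a convergent sequence has all subsequences tending to the same limit). So lim a_n does not exist.

DNE


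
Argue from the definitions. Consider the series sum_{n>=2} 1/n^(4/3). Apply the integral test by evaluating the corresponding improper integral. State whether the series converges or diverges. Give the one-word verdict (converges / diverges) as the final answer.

Let f(x) = x^(-4/3). Then f is positive, continuous, and decreasing on [2, infinity), so the integral test applies.
Compute the improper integral int_{2}^infinity f(x) dx:
  antiderivative F(x) = -3/x^(1/3).
  As x -> infinity, F(x) -> 0 (since p = 4/3 > 1).
  So int = F(infinity) - F(2) = 0 - (-3*2^(2/3)/2) = 3*2^(2/3)/2.
  Finite, so by the integral test, the series converges.

converges


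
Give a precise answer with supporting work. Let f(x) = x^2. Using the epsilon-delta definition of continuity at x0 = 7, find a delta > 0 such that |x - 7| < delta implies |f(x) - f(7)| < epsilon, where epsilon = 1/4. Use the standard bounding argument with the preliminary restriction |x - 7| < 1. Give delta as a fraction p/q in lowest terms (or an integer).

Factor: |x^2 - (7)^2| = |x - 7| * |x + 7|.
Impose |x - 7| < 1 first. Then |x + 7| = |(x - 7) + 2*(7)| <= |x - 7| + 2*|7| < 1 + 14 = 15.
So |x^2 - (7)^2| < delta * 15.
We need delta * 15 <= 1/4, i.e. delta <= 1/4/15 = 1/60.
Since 1/60 < 1, this is tighter than 1; take delta = 1/60.
So delta = 1/60 works.

1/60


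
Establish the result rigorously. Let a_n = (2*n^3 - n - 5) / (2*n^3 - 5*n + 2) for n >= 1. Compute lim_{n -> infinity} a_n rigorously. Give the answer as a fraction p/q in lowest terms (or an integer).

Divide numerator and denominator by n^3, the highest power:
numerator / n^3 = 2 - 1/n^2 - 5/n^3
denominator / n^3 = 2 - 5/n^2 + 2/n^3
As n -> infinity, all terms of the form c/n^k (k >= 1) tend to 0.
So numerator / n^3 -> 2 and denominator / n^3 -> 2.
Therefore lim a_n = 1.

1


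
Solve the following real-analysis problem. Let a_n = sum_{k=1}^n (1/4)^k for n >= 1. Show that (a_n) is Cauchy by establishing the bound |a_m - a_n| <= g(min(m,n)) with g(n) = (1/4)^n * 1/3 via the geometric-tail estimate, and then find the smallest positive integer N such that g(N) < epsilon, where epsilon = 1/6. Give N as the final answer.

For m > n >= 1: |a_m - a_n| = sum_{k=n+1}^m (1/4)^k < sum_{k=n+1}^infinity (1/4)^k = (1/4)^(n+1) / (1 - 1/4) = (1/4)^n * (1/4) * (4/3) = (1/4)^n * 1/3.
So g(n) = (1/4)^n / 3. Since g(n) -> 0, (a_n) is Cauchy.
Now solve g(N) < 1/6: (1/4)^N / 3 < 1/6 <=> 4^N > 1 / (3 * 1/6) = 2.
Check powers of 4: 4^0 = 1 <= 2, 4^1 = 4 > 2.
So the smallest such N is 1. Check: g(1) = 1/(3 * 4) = 1/12 < 1/6.

1


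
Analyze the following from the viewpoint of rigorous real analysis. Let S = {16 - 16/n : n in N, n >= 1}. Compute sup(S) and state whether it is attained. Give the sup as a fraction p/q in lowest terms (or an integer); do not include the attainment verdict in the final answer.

Analysis:
- Values: 0, 8, 32/3, 12, ... strictly increasing.
- Minimum is 0 (n=1); inf = 0 (attained).
- 16 - 16/n -> 16 from below; sup = 16, not attained.
Conclusion: sup(S) = 16, not attained in S.

16


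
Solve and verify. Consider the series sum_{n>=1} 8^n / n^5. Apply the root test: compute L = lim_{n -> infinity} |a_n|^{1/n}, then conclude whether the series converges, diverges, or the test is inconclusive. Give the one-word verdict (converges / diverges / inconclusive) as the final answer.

Let a_n denote the general term. Form |a_n|^(1/n) and simplify:
|a_n|^(1/n) = 8/n^(5/n)
Take the limit as n -> infinity: L = 8.
Since L = 8 > 1, the root test implies divergence.

diverges


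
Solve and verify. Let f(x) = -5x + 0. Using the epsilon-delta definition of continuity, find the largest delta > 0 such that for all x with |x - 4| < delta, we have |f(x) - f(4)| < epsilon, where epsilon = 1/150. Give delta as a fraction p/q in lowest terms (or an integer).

We compute f(4) = -5*(4) + 0 = -20.
|f(x) - f(4)| = |-5x + 0 - (-20)| = |-5(x - 4)| = 5|x - 4|.
We need 5|x - 4| < 1/150, i.e. |x - 4| < 1/150 / 5 = 1/750.
So any delta <= 1/750 works. Conversely, if delta > 1/750, then x = 4 + 1/750 satisfies |x - 4| = 1/750 < delta but |f(x) - f(4)| = 5 * 1/750 = 1/150, which is not < 1/150; so no larger delta works.
Hence the largest such delta is 1/750.

1/750


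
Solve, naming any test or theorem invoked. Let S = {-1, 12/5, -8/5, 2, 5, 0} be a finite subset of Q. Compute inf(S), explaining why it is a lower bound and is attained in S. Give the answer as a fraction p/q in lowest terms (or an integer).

S is finite, so inf(S) = min(S).
Sorted increasing:
-8/5, -1, 0, 2, 12/5, 5
The extremum is -8/5.
For every x in S, x >= -8/5. And -8/5 is in S, so it is attained.
Therefore inf(S) = -8/5.

-8/5


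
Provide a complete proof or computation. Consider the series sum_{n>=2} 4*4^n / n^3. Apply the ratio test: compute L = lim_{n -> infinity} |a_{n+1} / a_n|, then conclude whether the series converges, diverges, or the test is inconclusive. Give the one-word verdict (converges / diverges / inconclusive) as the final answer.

Let a_n denote the general term. Form the ratio a_{n+1}/a_n and simplify:
a_{n+1}/a_n = 4*n^3/(n + 1)^3
Take the limit as n -> infinity: L = 4.
Since L = 4 > 1 (or L = infinity), the ratio test implies the series diverges.

diverges


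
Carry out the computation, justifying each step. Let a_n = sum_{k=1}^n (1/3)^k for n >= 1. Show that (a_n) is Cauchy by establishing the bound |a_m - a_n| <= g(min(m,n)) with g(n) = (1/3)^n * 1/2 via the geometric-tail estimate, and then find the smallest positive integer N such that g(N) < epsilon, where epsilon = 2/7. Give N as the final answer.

For m > n >= 1: |a_m - a_n| = sum_{k=n+1}^m (1/3)^k < sum_{k=n+1}^infinity (1/3)^k = (1/3)^(n+1) / (1 - 1/3) = (1/3)^n * (1/3) * (3/2) = (1/3)^n * 1/2.
So g(n) = (1/3)^n / 2. Since g(n) -> 0, (a_n) is Cauchy.
Now solve g(N) < 2/7: (1/3)^N / 2 < 2/7 <=> 3^N > 1 / (2 * 2/7) = 7/4.
Check powers of 3: 3^0 = 1 <= 7/4, 3^1 = 3 > 7/4.
So the smallest such N is 1. Check: g(1) = 1/(2 * 3) = 1/6 < 2/7.

1


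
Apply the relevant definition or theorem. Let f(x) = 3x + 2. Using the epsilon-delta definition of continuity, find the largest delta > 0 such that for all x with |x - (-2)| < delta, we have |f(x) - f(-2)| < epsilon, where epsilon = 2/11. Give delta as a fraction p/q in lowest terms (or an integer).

We compute f(-2) = 3*(-2) + 2 = -4.
|f(x) - f(-2)| = |3x + 2 - (-4)| = |3(x - (-2))| = 3|x - (-2)|.
We need 3|x - (-2)| < 2/11, i.e. |x - (-2)| < 2/11 / 3 = 2/33.
So any delta <= 2/33 works. Conversely, if delta > 2/33, then x = -2 + 2/33 satisfies |x - (-2)| = 2/33 < delta but |f(x) - f(-2)| = 3 * 2/33 = 2/11, which is not < 2/11; so no larger delta works.
Hence the largest such delta is 2/33.

2/33


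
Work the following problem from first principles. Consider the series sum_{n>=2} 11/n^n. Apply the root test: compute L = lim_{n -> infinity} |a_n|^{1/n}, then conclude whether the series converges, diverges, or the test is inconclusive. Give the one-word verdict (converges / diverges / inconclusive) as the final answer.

Let a_n denote the general term. Form |a_n|^(1/n) and simplify:
|a_n|^(1/n) = 11^(1/n)/n
Take the limit as n -> infinity: L = 0.
Since L = 0 < 1, the root test implies convergence.

converges


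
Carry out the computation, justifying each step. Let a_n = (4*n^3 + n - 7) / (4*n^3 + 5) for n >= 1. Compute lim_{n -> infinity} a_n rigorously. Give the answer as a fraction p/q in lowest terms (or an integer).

Divide numerator and denominator by n^3, the highest power:
numerator / n^3 = 4 + n^(-2) - 7/n^3
denominator / n^3 = 4 + 5/n^3
As n -> infinity, all terms of the form c/n^k (k >= 1) tend to 0.
So numerator / n^3 -> 4 and denominator / n^3 -> 4.
Therefore lim a_n = 1.

1


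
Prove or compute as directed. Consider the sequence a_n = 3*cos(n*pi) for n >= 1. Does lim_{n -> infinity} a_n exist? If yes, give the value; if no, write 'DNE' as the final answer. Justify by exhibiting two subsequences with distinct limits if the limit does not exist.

Examine the behaviour of a_n along subsequences.
cos(n*pi) = (-1)^n, so a_n = 3*(-1)^n. a_{2k} = 3 -> 3. a_{2k+1} = -3 -> -3.
Since these two subsequential limits are 3 and -3, distinct, the full sequence cannot converge (a convergent sequence has all subsequences tending to the same limit). So lim a_n does not exist.

DNE


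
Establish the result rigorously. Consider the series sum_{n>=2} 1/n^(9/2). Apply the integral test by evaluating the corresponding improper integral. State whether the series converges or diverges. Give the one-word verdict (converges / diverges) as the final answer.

Let f(x) = x^(-9/2). Then f is positive, continuous, and decreasing on [2, infinity), so the integral test applies.
Compute the improper integral int_{2}^infinity f(x) dx:
  antiderivative F(x) = -2/(7*x^(7/2)).
  As x -> infinity, F(x) -> 0 (since p = 9/2 > 1).
  So int = F(infinity) - F(2) = 0 - (-sqrt(2)/56) = sqrt(2)/56.
  Finite, so by the integral test, the series converges.

converges


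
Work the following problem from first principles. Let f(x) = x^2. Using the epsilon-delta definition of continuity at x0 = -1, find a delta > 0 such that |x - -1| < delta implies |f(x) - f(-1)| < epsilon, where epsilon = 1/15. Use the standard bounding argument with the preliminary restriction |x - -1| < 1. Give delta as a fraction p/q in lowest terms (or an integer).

Factor: |x^2 - (-1)^2| = |x - -1| * |x + -1|.
Impose |x - -1| < 1 first. Then |x + -1| = |(x - -1) + 2*(-1)| <= |x - -1| + 2*|-1| < 1 + 2 = 3.
So |x^2 - (-1)^2| < delta * 3.
We need delta * 3 <= 1/15, i.e. delta <= 1/15/3 = 1/45.
Since 1/45 < 1, this is tighter than 1; take delta = 1/45.
So delta = 1/45 works.

1/45


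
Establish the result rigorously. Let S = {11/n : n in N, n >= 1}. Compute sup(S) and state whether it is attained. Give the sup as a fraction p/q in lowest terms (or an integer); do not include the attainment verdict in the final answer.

Analysis:
- Values: 11, 11/2, 11/3, 11/4, ... strictly decreasing.
- The maximum is 11 (n=1); sup = 11 (attained).
- The set is bounded below by 0; 11/n -> 0 so 0 is the greatest lower bound.
- 0 is not in the set, so inf = 0 is not attained.
Conclusion: sup(S) = 11, attained in S.

11


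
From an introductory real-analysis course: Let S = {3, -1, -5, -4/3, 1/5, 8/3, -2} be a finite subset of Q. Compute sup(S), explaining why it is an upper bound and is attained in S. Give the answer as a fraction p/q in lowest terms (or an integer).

S is finite, so sup(S) = max(S).
Sorted decreasing:
3, 8/3, 1/5, -1, -4/3, -2, -5
The extremum is 3.
For every x in S, x <= 3. And 3 is in S, so it is attained.
Therefore sup(S) = 3.

3


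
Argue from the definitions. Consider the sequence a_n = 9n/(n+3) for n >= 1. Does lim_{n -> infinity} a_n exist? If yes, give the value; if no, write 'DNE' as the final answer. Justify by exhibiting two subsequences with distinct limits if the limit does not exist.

Examine the behaviour of a_n along subsequences.
Even-n subsequence a_{2k} = 9(2k)/(2k+3) -> 9. Odd-n subsequence a_{2k+1} = 9(2k+1)/(2k+4) -> 9. Both tend to 9, which suggests the limit is 9; verify directly.
|a_n - 9| = |9n - 9(n+3)| / (n+3) = 27/(n+3) < 27/n for every n >= 1.
Given epsilon > 0, choose a positive integer N > 27/epsilon. Then for all n >= N, |a_n - 9| < 27/n <= 27/N < epsilon.
So by the definition of the limit, lim a_n exists and equals 9.

9


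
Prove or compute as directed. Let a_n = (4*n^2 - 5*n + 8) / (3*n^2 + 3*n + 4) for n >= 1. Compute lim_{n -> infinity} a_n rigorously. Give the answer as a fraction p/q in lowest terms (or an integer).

Divide numerator and denominator by n^2, the highest power:
numerator / n^2 = 4 - 5/n + 8/n^2
denominator / n^2 = 3 + 3/n + 4/n^2
As n -> infinity, all terms of the form c/n^k (k >= 1) tend to 0.
So numerator / n^2 -> 4 and denominator / n^2 -> 3.
Therefore lim a_n = 4/3.

4/3


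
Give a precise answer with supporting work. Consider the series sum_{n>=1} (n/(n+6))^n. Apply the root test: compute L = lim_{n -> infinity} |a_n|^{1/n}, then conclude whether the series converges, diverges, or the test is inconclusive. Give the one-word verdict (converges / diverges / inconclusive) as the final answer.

Let a_n denote the general term. Form |a_n|^(1/n) and simplify:
|a_n|^(1/n) = n/(n + 6)
Take the limit as n -> infinity: L = 1.
Since L = 1, the root test is inconclusive. (In fact a_n = (n/(n+6))^n -> e^(-6) != 0, so the nth-term test shows divergence; but the root test itself gives no conclusion.)

inconclusive


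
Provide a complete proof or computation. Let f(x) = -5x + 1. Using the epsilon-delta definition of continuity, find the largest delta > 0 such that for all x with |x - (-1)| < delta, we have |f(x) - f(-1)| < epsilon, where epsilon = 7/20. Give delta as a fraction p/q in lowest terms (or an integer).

We compute f(-1) = -5*(-1) + 1 = 6.
|f(x) - f(-1)| = |-5x + 1 - (6)| = |-5(x - (-1))| = 5|x - (-1)|.
We need 5|x - (-1)| < 7/20, i.e. |x - (-1)| < 7/20 / 5 = 7/100.
So any delta <= 7/100 works. Conversely, if delta > 7/100, then x = -1 + 7/100 satisfies |x - (-1)| = 7/100 < delta but |f(x) - f(-1)| = 5 * 7/100 = 7/20, which is not < 7/20; so no larger delta works.
Hence the largest such delta is 7/100.

7/100


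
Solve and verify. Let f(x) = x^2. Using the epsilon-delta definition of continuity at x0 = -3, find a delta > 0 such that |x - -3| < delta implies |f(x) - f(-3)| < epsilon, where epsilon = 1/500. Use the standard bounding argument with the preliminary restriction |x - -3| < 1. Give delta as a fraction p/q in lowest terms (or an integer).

Factor: |x^2 - (-3)^2| = |x - -3| * |x + -3|.
Impose |x - -3| < 1 first. Then |x + -3| = |(x - -3) + 2*(-3)| <= |x - -3| + 2*|-3| < 1 + 6 = 7.
So |x^2 - (-3)^2| < delta * 7.
We need delta * 7 <= 1/500, i.e. delta <= 1/500/7 = 1/3500.
Since 1/3500 < 1, this is tighter than 1; take delta = 1/3500.
So delta = 1/3500 works.

1/3500


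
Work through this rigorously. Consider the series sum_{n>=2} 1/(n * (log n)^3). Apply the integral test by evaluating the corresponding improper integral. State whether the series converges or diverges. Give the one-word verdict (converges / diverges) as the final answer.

Let f(x) = 1/(x*log(x)^3). Then f is positive, continuous, and decreasing on [2, infinity), so the integral test applies.
Compute the improper integral int_{2}^infinity f(x) dx:
  antiderivative F(x) = -1/(2*log(x)^2).
  F(x) -> 0 as x -> infinity.  int = 0 - F(2) = 1/(2*log(2)^2) < infinity. By the integral test, the series converges.

converges


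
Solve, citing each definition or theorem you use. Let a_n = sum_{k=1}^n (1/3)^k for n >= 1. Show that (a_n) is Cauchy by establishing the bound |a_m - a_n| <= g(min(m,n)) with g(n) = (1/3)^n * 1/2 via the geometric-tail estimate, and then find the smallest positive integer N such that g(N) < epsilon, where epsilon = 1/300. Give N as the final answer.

For m > n >= 1: |a_m - a_n| = sum_{k=n+1}^m (1/3)^k < sum_{k=n+1}^infinity (1/3)^k = (1/3)^(n+1) / (1 - 1/3) = (1/3)^n * (1/3) * (3/2) = (1/3)^n * 1/2.
So g(n) = (1/3)^n / 2. Since g(n) -> 0, (a_n) is Cauchy.
Now solve g(N) < 1/300: (1/3)^N / 2 < 1/300 <=> 3^N > 1 / (2 * 1/300) = 150.
Check powers of 3: 3^4 = 81 <= 150, 3^5 = 243 > 150.
So the smallest such N is 5. Check: g(5) = 1/(2 * 243) = 1/486 < 1/300.

5


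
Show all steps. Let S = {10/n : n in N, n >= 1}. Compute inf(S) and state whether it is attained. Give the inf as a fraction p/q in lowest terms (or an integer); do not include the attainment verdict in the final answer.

Analysis:
- Values: 10, 5, 10/3, 5/2, ... strictly decreasing.
- The maximum is 10 (n=1); sup = 10 (attained).
- The set is bounded below by 0; 10/n -> 0 so 0 is the greatest lower bound.
- 0 is not in the set, so inf = 0 is not attained.
Conclusion: inf(S) = 0, not attained in S.

0


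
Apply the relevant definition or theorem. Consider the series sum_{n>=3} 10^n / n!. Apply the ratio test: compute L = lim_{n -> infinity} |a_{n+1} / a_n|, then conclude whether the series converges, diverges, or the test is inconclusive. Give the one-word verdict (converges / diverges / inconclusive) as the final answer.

Let a_n denote the general term. Form the ratio a_{n+1}/a_n and simplify:
a_{n+1}/a_n = 10/(n + 1)
Take the limit as n -> infinity: L = 0.
Since L = 0 < 1, the ratio test implies the series converges.

converges
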